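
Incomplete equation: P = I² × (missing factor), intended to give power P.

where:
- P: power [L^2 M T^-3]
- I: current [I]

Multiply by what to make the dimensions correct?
R (resistance), dimensions [I^-2 L^2 M T^-3]

P has dimensions [L^2 M T^-3] and I² has dimensions [I^2].
The missing factor must have dimensions [L^2 M T^-3] / [I^2] = [I^-2 L^2 M T^-3], i.e. resistance (R).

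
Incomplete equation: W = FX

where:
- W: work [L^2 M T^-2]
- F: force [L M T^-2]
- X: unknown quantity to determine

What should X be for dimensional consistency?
X = d (distance), dimensions [L]

W has dimensions [L^2 M T^-2]; the rest of the RHS (F) has dimensions [L M T^-2].
So X must have dimensions [L] — X = d (distance).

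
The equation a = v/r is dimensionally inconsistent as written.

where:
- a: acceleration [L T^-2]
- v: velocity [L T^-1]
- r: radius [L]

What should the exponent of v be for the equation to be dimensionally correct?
The exponent of v should be 2: a = v^2/r

The LHS a has dimensions [L T^-2]; v has dimensions [L T^-1].
As written, the RHS v/r (exponent 1 on v) has dimensions [T^-1], which does not match.
With exponent 2, the RHS v^2/r has dimensions [L T^-2], matching the LHS.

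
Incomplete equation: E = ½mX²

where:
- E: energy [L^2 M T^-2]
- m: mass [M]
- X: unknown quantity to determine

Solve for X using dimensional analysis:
X = v (velocity), dimensions [L T^-1]

E has dimensions [L^2 M T^-2]; the rest of the RHS (½m) has dimensions [M].
So X² must have dimensions [L^2 T^-2], i.e. X has dimensions [L T^-1] — X = v (velocity).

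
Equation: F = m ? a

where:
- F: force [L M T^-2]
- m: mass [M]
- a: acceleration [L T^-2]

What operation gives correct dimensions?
multiplication (×): F = m × a

F [L M T^-2]; m [M]; a [L T^-2].
m × a → [L M T^-2] ✓
m ÷ a → [L^-1 M T^2] ✗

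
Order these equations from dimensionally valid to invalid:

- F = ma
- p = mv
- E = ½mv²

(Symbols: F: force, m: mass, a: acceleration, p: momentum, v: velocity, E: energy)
Dimensionally correct: F = ma, p = mv, E = ½mv²
Dimensionally incorrect: none
Ordered (correct first, then incorrect): F = ma, p = mv, E = ½mv²

- F = ma: LHS [L M T^-2], RHS [L M T^-2] → correct ✓
- p = mv: LHS [L M T^-1], RHS [L M T^-1] → correct ✓
- E = ½mv²: LHS [L^2 M T^-2], RHS [L^2 M T^-2] → correct ✓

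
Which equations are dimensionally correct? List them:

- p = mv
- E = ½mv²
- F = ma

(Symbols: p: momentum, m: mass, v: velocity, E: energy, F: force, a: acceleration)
Dimensionally correct: p = mv, E = ½mv², F = ma
Dimensionally incorrect: none
Ordered (correct first, then incorrect): p = mv, E = ½mv², F = ma

- p = mv: LHS [L M T^-1], RHS [L M T^-1] → correct ✓
- E = ½mv²: LHS [L^2 M T^-2], RHS [L^2 M T^-2] → correct ✓
- F = ma: LHS [L M T^-2], RHS [L M T^-2] → correct ✓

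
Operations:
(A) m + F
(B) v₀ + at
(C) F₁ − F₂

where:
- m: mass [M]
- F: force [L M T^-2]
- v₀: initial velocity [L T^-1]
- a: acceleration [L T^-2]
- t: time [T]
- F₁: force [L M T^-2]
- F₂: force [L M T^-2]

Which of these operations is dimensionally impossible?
(A) m + F

(A) m + F: m [M] and F [L M T^-2] — different dimensions cannot be added/subtracted ✗
(B) v₀ + at: v₀ [L T^-1] and at [L T^-1] — same dimensions ✓
(C) F₁ − F₂: F₁ [L M T^-2] and F₂ [L M T^-2] — same dimensions ✓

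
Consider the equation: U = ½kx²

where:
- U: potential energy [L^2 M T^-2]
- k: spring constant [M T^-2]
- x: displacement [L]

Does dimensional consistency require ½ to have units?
No

U has dimensions [L^2 M T^-2] and kx² already has dimensions [L^2 M T^-2], so the equation balances without ½ contributing any dimensions. ½ is a pure (dimensionless) number; changing or removing it would not affect dimensional consistency.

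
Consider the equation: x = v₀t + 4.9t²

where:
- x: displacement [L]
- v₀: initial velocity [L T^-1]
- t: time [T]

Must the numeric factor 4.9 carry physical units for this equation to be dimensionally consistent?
Yes

x has dimensions [L], while t² alone has dimensions [T^2]. For the equation to balance, the factor 4.9 must carry dimensions [L T^-2] — it is a dimensional constant (a numerical value of a physical quantity with its units suppressed), not a pure number.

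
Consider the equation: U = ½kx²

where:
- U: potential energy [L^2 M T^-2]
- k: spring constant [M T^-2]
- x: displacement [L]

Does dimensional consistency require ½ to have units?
No

U has dimensions [L^2 M T^-2] and kx² already has dimensions [L^2 M T^-2], so the equation balances without ½ contributing any dimensions. ½ is a pure (dimensionless) number; changing or removing it would not affect dimensional consistency.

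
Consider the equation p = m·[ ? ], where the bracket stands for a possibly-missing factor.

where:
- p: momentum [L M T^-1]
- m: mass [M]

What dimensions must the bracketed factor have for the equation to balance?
[L T^-1] — velocity (e.g. v)

p has dimensions [L M T^-1]; m has dimensions [M].
The bracketed factor must supply [L M T^-1] / [M] = [L T^-1].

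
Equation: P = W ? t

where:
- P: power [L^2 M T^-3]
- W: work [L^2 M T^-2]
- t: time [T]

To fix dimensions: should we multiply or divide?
division (÷): P = W ÷ t

P [L^2 M T^-3]; W [L^2 M T^-2]; t [T].
W × t → [L^2 M T^-1] ✗
W ÷ t → [L^2 M T^-3] ✓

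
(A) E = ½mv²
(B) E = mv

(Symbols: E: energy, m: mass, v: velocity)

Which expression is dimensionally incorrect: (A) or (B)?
(B)

(A) E = ½mv²: LHS [L^2 M T^-2], RHS [L^2 M T^-2] ✓
(B) E = mv: LHS [L^2 M T^-2], RHS [L M T^-1] ✗

Expression (B) E = mv is dimensionally incorrect.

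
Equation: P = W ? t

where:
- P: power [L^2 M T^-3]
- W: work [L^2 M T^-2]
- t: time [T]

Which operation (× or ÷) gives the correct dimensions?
division (÷): P = W ÷ t

P [L^2 M T^-3]; W [L^2 M T^-2]; t [T].
W × t → [L^2 M T^-1] ✗
W ÷ t → [L^2 M T^-3] ✓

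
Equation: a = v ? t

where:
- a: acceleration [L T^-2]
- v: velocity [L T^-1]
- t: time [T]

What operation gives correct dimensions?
division (÷): a = v ÷ t

a [L T^-2]; v [L T^-1]; t [T].
v × t → [L] ✗
v ÷ t → [L T^-2] ✓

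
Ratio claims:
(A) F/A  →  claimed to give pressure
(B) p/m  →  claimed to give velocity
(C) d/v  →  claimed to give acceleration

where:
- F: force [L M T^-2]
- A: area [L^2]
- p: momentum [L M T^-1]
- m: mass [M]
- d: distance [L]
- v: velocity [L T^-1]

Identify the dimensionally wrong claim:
(C) d/v does not give acceleration

(A) F/A: [L^-1 M T^-2] = pressure [L^-1 M T^-2] ✓
(B) p/m: [L T^-1] = velocity [L T^-1] ✓
(C) d/v: [T] ≠ acceleration [L T^-2] ✗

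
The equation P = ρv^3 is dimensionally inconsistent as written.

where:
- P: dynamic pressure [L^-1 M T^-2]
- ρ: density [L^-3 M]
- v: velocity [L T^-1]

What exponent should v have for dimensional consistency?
The exponent of v should be 2: P = ρv^2

The LHS P has dimensions [L^-1 M T^-2]; v has dimensions [L T^-1].
As written, the RHS ρv^3 (exponent 3 on v) has dimensions [M T^-3], which does not match.
With exponent 2, the RHS ρv^2 has dimensions [L^-1 M T^-2], matching the LHS.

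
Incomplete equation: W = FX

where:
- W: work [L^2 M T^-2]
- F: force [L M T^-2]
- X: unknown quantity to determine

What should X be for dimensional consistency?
X = d (distance), dimensions [L]

W has dimensions [L^2 M T^-2]; the rest of the RHS (F) has dimensions [L M T^-2].
So X must have dimensions [L] — X = d (distance).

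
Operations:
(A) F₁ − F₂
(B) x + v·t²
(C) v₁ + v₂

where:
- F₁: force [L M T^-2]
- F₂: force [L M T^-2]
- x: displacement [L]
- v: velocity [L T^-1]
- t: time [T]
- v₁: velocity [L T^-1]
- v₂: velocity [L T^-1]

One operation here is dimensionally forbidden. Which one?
(B) x + v·t²

(A) F₁ − F₂: F₁ [L M T^-2] and F₂ [L M T^-2] — same dimensions ✓
(B) x + v·t²: x [L] and v·t² [L T] — different dimensions cannot be added/subtracted ✗
(C) v₁ + v₂: v₁ [L T^-1] and v₂ [L T^-1] — same dimensions ✓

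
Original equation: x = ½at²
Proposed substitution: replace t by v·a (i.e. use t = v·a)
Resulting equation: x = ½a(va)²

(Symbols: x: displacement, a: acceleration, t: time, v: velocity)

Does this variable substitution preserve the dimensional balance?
No

[t] = [T] and [v·a] = [L^2 T^-3]. These differ, so the substitution replaces a quantity by one of different dimensions and the result x = ½a(va)² has LHS [L] vs RHS [L^5 T^-8] — inconsistent.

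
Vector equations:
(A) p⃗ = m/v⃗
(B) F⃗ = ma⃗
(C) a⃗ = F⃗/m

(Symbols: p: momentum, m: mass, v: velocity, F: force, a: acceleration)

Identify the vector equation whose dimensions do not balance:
(A) p⃗ = m/v⃗

(A) p⃗ = m/v⃗: LHS [L M T^-1], RHS [L^-1 M T] ✗ — momentum is mass times velocity; should be mv⃗ (and division by a vector is undefined)
(B) F⃗ = ma⃗: LHS [L M T^-2], RHS [L M T^-2] ✓ — Force and acceleration are vectors, mass is a scalar
(C) a⃗ = F⃗/m: LHS [L T^-2], RHS [L T^-2] ✓ — force (vector) divided by mass (scalar)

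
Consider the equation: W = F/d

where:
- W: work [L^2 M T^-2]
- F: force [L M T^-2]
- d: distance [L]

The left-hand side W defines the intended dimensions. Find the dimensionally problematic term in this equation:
The right-hand side term F/d

W has dimensions [L^2 M T^-2], but F/d has dimensions [M T^-2], so the term F/d is dimensionally wrong for W.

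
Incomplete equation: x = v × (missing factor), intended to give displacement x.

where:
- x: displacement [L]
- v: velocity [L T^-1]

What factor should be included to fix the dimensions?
t (time), dimensions [T]

x has dimensions [L] and v has dimensions [L T^-1].
The missing factor must have dimensions [L] / [L T^-1] = [T], i.e. time (t).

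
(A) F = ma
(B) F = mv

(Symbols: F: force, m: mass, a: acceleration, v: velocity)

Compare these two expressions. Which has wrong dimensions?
(B)

(A) F = ma: LHS [L M T^-2], RHS [L M T^-2] ✓
(B) F = mv: LHS [L M T^-2], RHS [L M T^-1] ✗

Expression (B) F = mv is dimensionally incorrect.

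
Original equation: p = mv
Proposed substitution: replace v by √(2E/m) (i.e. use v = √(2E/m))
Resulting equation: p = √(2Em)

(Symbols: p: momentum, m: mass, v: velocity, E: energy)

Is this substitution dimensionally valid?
Yes

[v] = [L T^-1] and [√(2E/m)] = [L T^-1]. These match, so the substitution replaces a quantity by one of the same dimensions and the result p = √(2Em) has LHS [L M T^-1] vs RHS [L M T^-1] — still consistent.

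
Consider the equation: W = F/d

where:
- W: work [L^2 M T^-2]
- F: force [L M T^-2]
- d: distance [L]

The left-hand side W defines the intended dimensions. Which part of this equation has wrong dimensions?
The right-hand side term F/d

W has dimensions [L^2 M T^-2], but F/d has dimensions [M T^-2], so the term F/d is dimensionally wrong for W.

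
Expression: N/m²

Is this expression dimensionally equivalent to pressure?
Yes

The expression N/m² has dimensions [L^-1 M T^-2], which is exactly pressure [L^-1 M T^-2].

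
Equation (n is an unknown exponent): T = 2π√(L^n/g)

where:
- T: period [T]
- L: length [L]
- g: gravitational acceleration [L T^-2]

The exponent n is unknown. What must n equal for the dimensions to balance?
n = 1

T has dimensions [T]; L has dimensions [L].
With n = 1: 2π√(L^1/g) has dimensions [T], matching the LHS ✓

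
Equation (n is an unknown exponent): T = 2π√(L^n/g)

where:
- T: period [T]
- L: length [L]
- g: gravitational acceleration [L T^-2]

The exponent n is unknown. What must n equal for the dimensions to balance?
n = 1

T has dimensions [T]; L has dimensions [L].
With n = 1: 2π√(L^1/g) has dimensions [T], matching the LHS ✓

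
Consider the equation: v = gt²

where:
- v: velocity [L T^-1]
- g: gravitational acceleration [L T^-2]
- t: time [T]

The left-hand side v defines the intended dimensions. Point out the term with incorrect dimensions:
The right-hand side term gt²

v has dimensions [L T^-1], but gt² has dimensions [L], so the term gt² is dimensionally wrong for v.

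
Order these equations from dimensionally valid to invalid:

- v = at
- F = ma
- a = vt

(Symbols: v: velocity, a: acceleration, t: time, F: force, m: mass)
Dimensionally correct: v = at, F = ma
Dimensionally incorrect: a = vt
Ordered (correct first, then incorrect): v = at, F = ma, a = vt

- v = at: LHS [L T^-1], RHS [L T^-1] → correct ✓
- F = ma: LHS [L M T^-2], RHS [L M T^-2] → correct ✓
- a = vt: LHS [L T^-2], RHS [L] → incorrect ✗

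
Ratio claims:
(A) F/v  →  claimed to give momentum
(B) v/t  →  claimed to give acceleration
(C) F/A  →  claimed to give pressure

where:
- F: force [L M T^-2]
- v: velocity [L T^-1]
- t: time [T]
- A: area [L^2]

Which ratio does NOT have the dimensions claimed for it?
(A) F/v does not give momentum

(A) F/v: [M T^-1] ≠ momentum [L M T^-1] ✗
(B) v/t: [L T^-2] = acceleration [L T^-2] ✓
(C) F/A: [L^-1 M T^-2] = pressure [L^-1 M T^-2] ✓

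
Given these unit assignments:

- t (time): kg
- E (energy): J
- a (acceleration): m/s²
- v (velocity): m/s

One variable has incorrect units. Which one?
t

The variable t (time) should have units s, not kg.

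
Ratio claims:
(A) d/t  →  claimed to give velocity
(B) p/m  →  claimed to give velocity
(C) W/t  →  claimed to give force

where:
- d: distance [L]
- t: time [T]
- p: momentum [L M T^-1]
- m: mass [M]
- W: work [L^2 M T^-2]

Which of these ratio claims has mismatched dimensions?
(C) W/t does not give force

(A) d/t: [L T^-1] = velocity [L T^-1] ✓
(B) p/m: [L T^-1] = velocity [L T^-1] ✓
(C) W/t: [L^2 M T^-3] ≠ force [L M T^-2] ✗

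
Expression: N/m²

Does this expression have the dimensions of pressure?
Yes

The expression N/m² has dimensions [L^-1 M T^-2], which is exactly pressure [L^-1 M T^-2].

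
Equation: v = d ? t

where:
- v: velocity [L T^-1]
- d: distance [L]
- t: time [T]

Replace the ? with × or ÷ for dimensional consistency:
division (÷): v = d ÷ t

v [L T^-1]; d [L]; t [T].
d × t → [L T] ✗
d ÷ t → [L T^-1] ✓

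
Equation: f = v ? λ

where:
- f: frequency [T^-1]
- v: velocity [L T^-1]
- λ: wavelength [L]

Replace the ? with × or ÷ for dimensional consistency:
division (÷): f = v ÷ λ

f [T^-1]; v [L T^-1]; λ [L].
v × λ → [L^2 T^-1] ✗
v ÷ λ → [T^-1] ✓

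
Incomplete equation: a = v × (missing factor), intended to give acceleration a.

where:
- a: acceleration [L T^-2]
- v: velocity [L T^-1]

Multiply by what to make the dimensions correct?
1/t (inverse time), dimensions [T^-1]

a has dimensions [L T^-2] and v has dimensions [L T^-1].
The missing factor must have dimensions [L T^-2] / [L T^-1] = [T^-1], i.e. inverse time (1/t).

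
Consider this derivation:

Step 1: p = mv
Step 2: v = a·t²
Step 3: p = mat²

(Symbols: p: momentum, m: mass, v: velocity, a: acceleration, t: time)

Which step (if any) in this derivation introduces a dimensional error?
Step 2

Step 1: p = mv → LHS [L M T^-1], RHS [L M T^-1] ✓
Step 2: v = a·t² → LHS [L T^-1], RHS [L] ✗

The first dimensional inconsistency appears in step 2: v = a·t²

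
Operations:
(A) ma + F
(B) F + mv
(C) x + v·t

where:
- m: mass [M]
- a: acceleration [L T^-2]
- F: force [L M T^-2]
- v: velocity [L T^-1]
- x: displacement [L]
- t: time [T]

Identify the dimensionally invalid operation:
(B) F + mv

(A) ma + F: ma [L M T^-2] and F [L M T^-2] — same dimensions ✓
(B) F + mv: F [L M T^-2] and mv [L M T^-1] — different dimensions cannot be added/subtracted ✗
(C) x + v·t: x [L] and v·t [L] — same dimensions ✓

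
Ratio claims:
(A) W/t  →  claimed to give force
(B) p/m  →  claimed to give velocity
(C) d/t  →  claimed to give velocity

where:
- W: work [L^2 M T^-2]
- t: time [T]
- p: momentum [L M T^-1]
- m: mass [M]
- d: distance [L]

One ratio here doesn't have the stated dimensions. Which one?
(A) W/t does not give force

(A) W/t: [L^2 M T^-3] ≠ force [L M T^-2] ✗
(B) p/m: [L T^-1] = velocity [L T^-1] ✓
(C) d/t: [L T^-1] = velocity [L T^-1] ✓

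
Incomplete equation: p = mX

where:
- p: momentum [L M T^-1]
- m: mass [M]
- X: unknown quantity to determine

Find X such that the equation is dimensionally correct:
X = v (velocity), dimensions [L T^-1]

p has dimensions [L M T^-1]; the rest of the RHS (m) has dimensions [M].
So X must have dimensions [L T^-1] — X = v (velocity).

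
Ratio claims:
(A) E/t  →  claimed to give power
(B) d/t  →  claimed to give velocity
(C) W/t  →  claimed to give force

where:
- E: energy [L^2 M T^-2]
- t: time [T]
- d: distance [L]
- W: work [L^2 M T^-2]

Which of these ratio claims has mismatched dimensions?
(C) W/t does not give force

(A) E/t: [L^2 M T^-3] = power [L^2 M T^-3] ✓
(B) d/t: [L T^-1] = velocity [L T^-1] ✓
(C) W/t: [L^2 M T^-3] ≠ force [L M T^-2] ✗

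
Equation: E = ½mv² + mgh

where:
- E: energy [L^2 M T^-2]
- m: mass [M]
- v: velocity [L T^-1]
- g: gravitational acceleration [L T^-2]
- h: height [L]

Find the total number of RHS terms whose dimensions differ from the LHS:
0

LHS E: [L^2 M T^-2]
- ½mv²: [L^2 M T^-2] ✓
- mgh: [L^2 M T^-2] ✓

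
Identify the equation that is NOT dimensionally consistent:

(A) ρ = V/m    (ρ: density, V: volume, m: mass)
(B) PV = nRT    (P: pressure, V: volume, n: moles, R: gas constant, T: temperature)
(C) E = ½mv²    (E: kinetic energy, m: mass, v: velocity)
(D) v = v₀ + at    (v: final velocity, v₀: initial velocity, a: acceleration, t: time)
(A) ρ = V/m

The equation (A) ρ = V/m is dimensionally incorrect.

LHS (ρ): [L^-3 M]
RHS (V/m): [L^3 M^-1] ✗

The dimensions do not match. The other three equations balance.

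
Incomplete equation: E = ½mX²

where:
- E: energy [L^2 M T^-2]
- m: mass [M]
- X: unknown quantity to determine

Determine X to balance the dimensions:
X = v (velocity), dimensions [L T^-1]

E has dimensions [L^2 M T^-2]; the rest of the RHS (½m) has dimensions [M].
So X² must have dimensions [L^2 T^-2], i.e. X has dimensions [L T^-1] — X = v (velocity).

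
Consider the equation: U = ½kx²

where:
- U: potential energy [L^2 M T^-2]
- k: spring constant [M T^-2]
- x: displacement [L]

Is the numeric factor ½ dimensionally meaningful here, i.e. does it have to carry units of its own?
No

U has dimensions [L^2 M T^-2] and kx² already has dimensions [L^2 M T^-2], so the equation balances without ½ contributing any dimensions. ½ is a pure (dimensionless) number; changing or removing it would not affect dimensional consistency.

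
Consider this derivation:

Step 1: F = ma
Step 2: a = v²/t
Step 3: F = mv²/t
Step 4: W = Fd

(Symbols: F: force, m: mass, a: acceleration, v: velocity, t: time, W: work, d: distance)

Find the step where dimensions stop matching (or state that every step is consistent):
Step 2

Step 1: F = ma → LHS [L M T^-2], RHS [L M T^-2] ✓
Step 2: a = v²/t → LHS [L T^-2], RHS [L^2 T^-3] ✗

The first dimensional inconsistency appears in step 2: a = v²/t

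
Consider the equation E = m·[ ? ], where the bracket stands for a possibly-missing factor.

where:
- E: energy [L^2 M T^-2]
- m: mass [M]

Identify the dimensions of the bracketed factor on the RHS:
[L^2 T^-2] — velocity squared (e.g. v²)

E has dimensions [L^2 M T^-2]; m has dimensions [M].
The bracketed factor must supply [L^2 M T^-2] / [M] = [L^2 T^-2].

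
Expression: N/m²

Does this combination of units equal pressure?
Yes

The expression N/m² has dimensions [L^-1 M T^-2], which is exactly pressure [L^-1 M T^-2].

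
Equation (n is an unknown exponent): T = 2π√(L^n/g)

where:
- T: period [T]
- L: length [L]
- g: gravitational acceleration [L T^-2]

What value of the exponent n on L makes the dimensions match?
n = 1

T has dimensions [T]; L has dimensions [L].
With n = 1: 2π√(L^1/g) has dimensions [T], matching the LHS ✓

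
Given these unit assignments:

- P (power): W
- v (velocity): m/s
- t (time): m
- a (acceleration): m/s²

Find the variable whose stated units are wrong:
t

The variable t (time) should have units s, not m.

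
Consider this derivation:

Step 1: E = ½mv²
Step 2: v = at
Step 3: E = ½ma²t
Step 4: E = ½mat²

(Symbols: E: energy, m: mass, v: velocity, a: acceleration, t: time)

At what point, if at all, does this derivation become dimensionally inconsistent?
Step 3

Step 1: E = ½mv² → LHS [L^2 M T^-2], RHS [L^2 M T^-2] ✓
Step 2: v = at → LHS [L T^-1], RHS [L T^-1] ✓
Step 3: E = ½ma²t → LHS [L^2 M T^-2], RHS [L^2 M T^-3] ✗

The first dimensional inconsistency appears in step 3: E = ½ma²t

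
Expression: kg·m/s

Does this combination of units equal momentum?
Yes

The expression kg·m/s has dimensions [L M T^-1], which is exactly momentum [L M T^-1].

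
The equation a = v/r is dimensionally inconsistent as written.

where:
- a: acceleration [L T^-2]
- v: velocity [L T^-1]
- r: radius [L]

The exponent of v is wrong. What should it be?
The exponent of v should be 2: a = v^2/r

The LHS a has dimensions [L T^-2]; v has dimensions [L T^-1].
As written, the RHS v/r (exponent 1 on v) has dimensions [T^-1], which does not match.
With exponent 2, the RHS v^2/r has dimensions [L T^-2], matching the LHS.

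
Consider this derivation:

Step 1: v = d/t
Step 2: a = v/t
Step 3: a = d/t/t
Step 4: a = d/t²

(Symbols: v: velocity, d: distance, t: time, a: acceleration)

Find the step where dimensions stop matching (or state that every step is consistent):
No step introduces an error — all steps are dimensionally consistent.

Step 1: v = d/t → LHS [L T^-1], RHS [L T^-1] ✓
Step 2: a = v/t → LHS [L T^-2], RHS [L T^-2] ✓
Step 3: a = d/t/t → LHS [L T^-2], RHS [L T^-2] ✓
Step 4: a = d/t² → LHS [L T^-2], RHS [L T^-2] ✓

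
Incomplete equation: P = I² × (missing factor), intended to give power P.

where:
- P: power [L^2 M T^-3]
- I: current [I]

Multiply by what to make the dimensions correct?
R (resistance), dimensions [I^-2 L^2 M T^-3]

P has dimensions [L^2 M T^-3] and I² has dimensions [I^2].
The missing factor must have dimensions [L^2 M T^-3] / [I^2] = [I^-2 L^2 M T^-3], i.e. resistance (R).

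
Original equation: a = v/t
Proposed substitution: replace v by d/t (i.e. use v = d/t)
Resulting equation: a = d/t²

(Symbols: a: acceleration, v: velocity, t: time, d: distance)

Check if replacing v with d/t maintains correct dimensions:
Yes

[v] = [L T^-1] and [d/t] = [L T^-1]. These match, so the substitution replaces a quantity by one of the same dimensions and the result a = d/t² has LHS [L T^-2] vs RHS [L T^-2] — still consistent.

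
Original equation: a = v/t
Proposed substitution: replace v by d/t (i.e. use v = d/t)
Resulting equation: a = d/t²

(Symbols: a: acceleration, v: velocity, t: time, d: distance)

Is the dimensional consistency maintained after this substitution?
Yes

[v] = [L T^-1] and [d/t] = [L T^-1]. These match, so the substitution replaces a quantity by one of the same dimensions and the result a = d/t² has LHS [L T^-2] vs RHS [L T^-2] — still consistent.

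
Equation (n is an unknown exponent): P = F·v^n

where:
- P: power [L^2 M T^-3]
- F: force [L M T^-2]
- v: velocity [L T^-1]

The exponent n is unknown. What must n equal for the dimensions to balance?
n = 1

P has dimensions [L^2 M T^-3]; v has dimensions [L T^-1].
The rest of the RHS has dimensions [L M T^-2], so v^n must supply [L T^-1].
With n = 1: F·v^1 has dimensions [L^2 M T^-3], matching the LHS ✓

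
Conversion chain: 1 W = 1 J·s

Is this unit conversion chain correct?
The chain is incorrect (it contains an error).

Incorrect: Watt is J/s, not J·s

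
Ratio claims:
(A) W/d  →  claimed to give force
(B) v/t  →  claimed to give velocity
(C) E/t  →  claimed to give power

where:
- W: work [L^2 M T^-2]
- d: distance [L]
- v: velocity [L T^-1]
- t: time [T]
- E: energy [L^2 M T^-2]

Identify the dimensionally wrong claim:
(B) v/t does not give velocity

(A) W/d: [L M T^-2] = force [L M T^-2] ✓
(B) v/t: [L T^-2] ≠ velocity [L T^-1] ✗
(C) E/t: [L^2 M T^-3] = power [L^2 M T^-3] ✓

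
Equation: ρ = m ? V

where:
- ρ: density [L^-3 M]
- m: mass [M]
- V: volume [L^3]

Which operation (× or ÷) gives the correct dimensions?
division (÷): ρ = m ÷ V

ρ [L^-3 M]; m [M]; V [L^3].
m × V → [L^3 M] ✗
m ÷ V → [L^-3 M] ✓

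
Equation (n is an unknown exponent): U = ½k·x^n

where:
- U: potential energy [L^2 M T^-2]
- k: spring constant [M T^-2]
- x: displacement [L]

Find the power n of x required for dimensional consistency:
n = 2

U has dimensions [L^2 M T^-2]; x has dimensions [L].
The rest of the RHS has dimensions [M T^-2], so x^n must supply [L^2].
With n = 2: ½k·x^2 has dimensions [L^2 M T^-2], matching the LHS ✓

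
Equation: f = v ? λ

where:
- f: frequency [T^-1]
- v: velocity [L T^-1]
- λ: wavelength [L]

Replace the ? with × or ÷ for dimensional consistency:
division (÷): f = v ÷ λ

f [T^-1]; v [L T^-1]; λ [L].
v × λ → [L^2 T^-1] ✗
v ÷ λ → [T^-1] ✓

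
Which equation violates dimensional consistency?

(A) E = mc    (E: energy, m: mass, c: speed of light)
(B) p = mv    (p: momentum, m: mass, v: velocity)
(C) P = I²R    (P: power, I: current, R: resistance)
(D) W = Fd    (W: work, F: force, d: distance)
(A) E = mc

The equation (A) E = mc is dimensionally incorrect.

LHS (E): [L^2 M T^-2]
RHS (mc): [L M T^-1] ✗

The dimensions do not match. The other three equations balance.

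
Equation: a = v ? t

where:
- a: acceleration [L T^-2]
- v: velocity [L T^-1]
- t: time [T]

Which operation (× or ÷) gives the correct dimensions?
division (÷): a = v ÷ t

a [L T^-2]; v [L T^-1]; t [T].
v × t → [L] ✗
v ÷ t → [L T^-2] ✓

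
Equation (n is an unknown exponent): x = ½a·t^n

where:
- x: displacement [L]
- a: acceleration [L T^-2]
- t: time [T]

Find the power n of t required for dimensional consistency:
n = 2

x has dimensions [L]; t has dimensions [T].
The rest of the RHS has dimensions [L T^-2], so t^n must supply [T^2].
With n = 2: ½a·t^2 has dimensions [L], matching the LHS ✓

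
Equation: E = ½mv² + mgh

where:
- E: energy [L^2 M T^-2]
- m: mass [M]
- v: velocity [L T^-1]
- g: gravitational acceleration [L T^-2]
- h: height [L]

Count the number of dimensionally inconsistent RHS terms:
0

LHS E: [L^2 M T^-2]
- ½mv²: [L^2 M T^-2] ✓
- mgh: [L^2 M T^-2] ✓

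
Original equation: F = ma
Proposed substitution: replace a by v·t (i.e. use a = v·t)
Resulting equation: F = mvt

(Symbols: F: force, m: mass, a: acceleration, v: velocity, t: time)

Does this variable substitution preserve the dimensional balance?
No

[a] = [L T^-2] and [v·t] = [L]. These differ, so the substitution replaces a quantity by one of different dimensions and the result F = mvt has LHS [L M T^-2] vs RHS [L M] — inconsistent.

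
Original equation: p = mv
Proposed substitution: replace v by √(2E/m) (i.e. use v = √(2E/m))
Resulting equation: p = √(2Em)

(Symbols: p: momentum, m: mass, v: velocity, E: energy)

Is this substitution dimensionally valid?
Yes

[v] = [L T^-1] and [√(2E/m)] = [L T^-1]. These match, so the substitution replaces a quantity by one of the same dimensions and the result p = √(2Em) has LHS [L M T^-1] vs RHS [L M T^-1] — still consistent.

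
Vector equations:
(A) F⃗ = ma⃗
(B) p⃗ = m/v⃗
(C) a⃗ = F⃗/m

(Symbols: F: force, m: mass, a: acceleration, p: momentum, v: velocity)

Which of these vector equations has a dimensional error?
(B) p⃗ = m/v⃗

(A) F⃗ = ma⃗: LHS [L M T^-2], RHS [L M T^-2] ✓ — Force and acceleration are vectors, mass is a scalar
(B) p⃗ = m/v⃗: LHS [L M T^-1], RHS [L^-1 M T] ✗ — momentum is mass times velocity; should be mv⃗ (and division by a vector is undefined)
(C) a⃗ = F⃗/m: LHS [L T^-2], RHS [L T^-2] ✓ — force (vector) divided by mass (scalar)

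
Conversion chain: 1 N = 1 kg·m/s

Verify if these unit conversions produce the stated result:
The chain is incorrect (it contains an error).

Incorrect: Newton is kg·m/s², not kg·m/s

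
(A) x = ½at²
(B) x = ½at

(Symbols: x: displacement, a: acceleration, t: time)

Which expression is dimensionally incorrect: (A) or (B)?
(B)

(A) x = ½at²: LHS [L], RHS [L] ✓
(B) x = ½at: LHS [L], RHS [L T^-1] ✗

Expression (B) x = ½at is dimensionally incorrect.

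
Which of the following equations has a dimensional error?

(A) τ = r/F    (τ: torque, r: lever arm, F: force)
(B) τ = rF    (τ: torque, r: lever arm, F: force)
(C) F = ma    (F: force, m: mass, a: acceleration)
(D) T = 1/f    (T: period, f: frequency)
(A) τ = r/F

The equation (A) τ = r/F is dimensionally incorrect.

LHS (τ): [L^2 M T^-2]
RHS (r/F): [M^-1 T^2] ✗

The dimensions do not match. The other three equations balance.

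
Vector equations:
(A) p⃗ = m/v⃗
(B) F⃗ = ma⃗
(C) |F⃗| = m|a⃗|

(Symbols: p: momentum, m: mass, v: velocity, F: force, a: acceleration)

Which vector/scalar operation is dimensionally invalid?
(A) p⃗ = m/v⃗

(A) p⃗ = m/v⃗: LHS [L M T^-1], RHS [L^-1 M T] ✗ — momentum is mass times velocity; should be mv⃗ (and division by a vector is undefined)
(B) F⃗ = ma⃗: LHS [L M T^-2], RHS [L M T^-2] ✓ — Force and acceleration are vectors, mass is a scalar
(C) |F⃗| = m|a⃗|: LHS [L M T^-2], RHS [L M T^-2] ✓ — magnitudes of vectors are scalars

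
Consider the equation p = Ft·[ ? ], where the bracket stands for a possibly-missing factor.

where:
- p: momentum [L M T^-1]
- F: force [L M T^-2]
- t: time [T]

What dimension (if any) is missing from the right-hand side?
Nothing is missing — the bracketed factor must be dimensionless.

p has dimensions [L M T^-1] and Ft already has dimensions [L M T^-1], so p = Ft is dimensionally complete.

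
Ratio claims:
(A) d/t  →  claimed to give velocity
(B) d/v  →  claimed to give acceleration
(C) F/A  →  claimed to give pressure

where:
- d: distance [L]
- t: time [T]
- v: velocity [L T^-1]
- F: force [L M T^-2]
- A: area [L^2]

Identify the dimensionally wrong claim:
(B) d/v does not give acceleration

(A) d/t: [L T^-1] = velocity [L T^-1] ✓
(B) d/v: [T] ≠ acceleration [L T^-2] ✗
(C) F/A: [L^-1 M T^-2] = pressure [L^-1 M T^-2] ✓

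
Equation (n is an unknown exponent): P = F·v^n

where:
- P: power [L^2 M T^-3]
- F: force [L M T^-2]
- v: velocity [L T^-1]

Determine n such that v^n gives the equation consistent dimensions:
n = 1

P has dimensions [L^2 M T^-3]; v has dimensions [L T^-1].
The rest of the RHS has dimensions [L M T^-2], so v^n must supply [L T^-1].
With n = 1: F·v^1 has dimensions [L^2 M T^-3], matching the LHS ✓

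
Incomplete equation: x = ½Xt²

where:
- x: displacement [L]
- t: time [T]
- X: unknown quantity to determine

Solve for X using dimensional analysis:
X = a (acceleration), dimensions [L T^-2]

x has dimensions [L]; the rest of the RHS (½ t²) has dimensions [T^2].
So X must have dimensions [L T^-2] — X = a (acceleration).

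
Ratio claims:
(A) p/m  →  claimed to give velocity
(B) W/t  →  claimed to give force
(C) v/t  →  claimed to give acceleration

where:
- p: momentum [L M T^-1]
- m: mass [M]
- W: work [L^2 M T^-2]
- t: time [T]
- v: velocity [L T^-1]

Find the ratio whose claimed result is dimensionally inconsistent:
(B) W/t does not give force

(A) p/m: [L T^-1] = velocity [L T^-1] ✓
(B) W/t: [L^2 M T^-3] ≠ force [L M T^-2] ✗
(C) v/t: [L T^-2] = acceleration [L T^-2] ✓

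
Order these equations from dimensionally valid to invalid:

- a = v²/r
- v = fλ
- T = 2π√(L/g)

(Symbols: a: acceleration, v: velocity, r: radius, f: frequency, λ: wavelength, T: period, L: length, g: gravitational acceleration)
Dimensionally correct: a = v²/r, v = fλ, T = 2π√(L/g)
Dimensionally incorrect: none
Ordered (correct first, then incorrect): a = v²/r, v = fλ, T = 2π√(L/g)

- a = v²/r: LHS [L T^-2], RHS [L T^-2] → correct ✓
- v = fλ: LHS [L T^-1], RHS [L T^-1] → correct ✓
- T = 2π√(L/g): LHS [T], RHS [T] → correct ✓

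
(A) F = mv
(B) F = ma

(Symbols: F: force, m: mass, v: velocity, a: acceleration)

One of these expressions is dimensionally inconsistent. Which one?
(A)

(A) F = mv: LHS [L M T^-2], RHS [L M T^-1] ✗
(B) F = ma: LHS [L M T^-2], RHS [L M T^-2] ✓

Expression (A) F = mv is dimensionally incorrect.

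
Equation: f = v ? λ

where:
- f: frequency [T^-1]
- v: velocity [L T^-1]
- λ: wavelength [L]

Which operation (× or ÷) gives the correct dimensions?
division (÷): f = v ÷ λ

f [T^-1]; v [L T^-1]; λ [L].
v × λ → [L^2 T^-1] ✗
v ÷ λ → [T^-1] ✓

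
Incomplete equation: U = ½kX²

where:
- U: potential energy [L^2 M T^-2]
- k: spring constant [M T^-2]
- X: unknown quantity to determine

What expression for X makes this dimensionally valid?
X = x (displacement), dimensions [L]

U has dimensions [L^2 M T^-2]; the rest of the RHS (½k) has dimensions [M T^-2].
So X² must have dimensions [L^2], i.e. X has dimensions [L] — X = x (displacement).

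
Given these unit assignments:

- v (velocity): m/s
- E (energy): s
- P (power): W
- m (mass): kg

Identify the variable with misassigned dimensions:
E

The variable E (energy) should have units J, not s.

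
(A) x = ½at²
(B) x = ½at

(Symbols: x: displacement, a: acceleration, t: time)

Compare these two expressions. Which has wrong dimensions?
(B)

(A) x = ½at²: LHS [L], RHS [L] ✓
(B) x = ½at: LHS [L], RHS [L T^-1] ✗

Expression (B) x = ½at is dimensionally incorrect.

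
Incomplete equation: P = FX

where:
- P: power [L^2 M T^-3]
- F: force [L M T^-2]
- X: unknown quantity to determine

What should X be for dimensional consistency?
X = v (velocity), dimensions [L T^-1]

P has dimensions [L^2 M T^-3]; the rest of the RHS (F) has dimensions [L M T^-2].
So X must have dimensions [L T^-1] — X = v (velocity).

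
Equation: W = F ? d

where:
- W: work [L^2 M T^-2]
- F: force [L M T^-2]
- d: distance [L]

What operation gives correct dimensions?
multiplication (×): W = F × d

W [L^2 M T^-2]; F [L M T^-2]; d [L].
F × d → [L^2 M T^-2] ✓
F ÷ d → [M T^-2] ✗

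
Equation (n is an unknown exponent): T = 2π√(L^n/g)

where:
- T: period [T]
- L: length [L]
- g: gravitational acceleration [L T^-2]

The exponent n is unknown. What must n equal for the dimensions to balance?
n = 1

T has dimensions [T]; L has dimensions [L].
With n = 1: 2π√(L^1/g) has dimensions [T], matching the LHS ✓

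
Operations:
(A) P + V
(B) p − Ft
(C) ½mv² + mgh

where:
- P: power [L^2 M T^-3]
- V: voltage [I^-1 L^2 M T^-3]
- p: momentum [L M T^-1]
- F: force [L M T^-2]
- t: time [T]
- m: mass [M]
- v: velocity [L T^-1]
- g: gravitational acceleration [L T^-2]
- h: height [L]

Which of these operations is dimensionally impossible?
(A) P + V

(A) P + V: P [L^2 M T^-3] and V [I^-1 L^2 M T^-3] — different dimensions cannot be added/subtracted ✗
(B) p − Ft: p [L M T^-1] and Ft [L M T^-1] — same dimensions ✓
(C) ½mv² + mgh: ½mv² [L^2 M T^-2] and mgh [L^2 M T^-2] — same dimensions ✓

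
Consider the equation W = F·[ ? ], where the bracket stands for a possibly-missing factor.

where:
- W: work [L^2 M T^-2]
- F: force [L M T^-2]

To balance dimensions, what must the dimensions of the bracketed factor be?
[L] — length (e.g. a distance d)

W has dimensions [L^2 M T^-2]; F has dimensions [L M T^-2].
The bracketed factor must supply [L^2 M T^-2] / [L M T^-2] = [L].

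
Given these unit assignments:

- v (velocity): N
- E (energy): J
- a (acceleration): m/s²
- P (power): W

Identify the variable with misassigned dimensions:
v

The variable v (velocity) should have units m/s, not N.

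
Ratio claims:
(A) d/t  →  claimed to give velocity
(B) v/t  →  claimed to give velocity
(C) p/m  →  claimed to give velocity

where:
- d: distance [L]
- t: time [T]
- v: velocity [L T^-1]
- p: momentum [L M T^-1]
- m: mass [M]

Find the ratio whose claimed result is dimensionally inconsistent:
(B) v/t does not give velocity

(A) d/t: [L T^-1] = velocity [L T^-1] ✓
(B) v/t: [L T^-2] ≠ velocity [L T^-1] ✗
(C) p/m: [L T^-1] = velocity [L T^-1] ✓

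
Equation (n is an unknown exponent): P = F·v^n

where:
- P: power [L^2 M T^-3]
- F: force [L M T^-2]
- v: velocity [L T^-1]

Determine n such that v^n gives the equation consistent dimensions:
n = 1

P has dimensions [L^2 M T^-3]; v has dimensions [L T^-1].
The rest of the RHS has dimensions [L M T^-2], so v^n must supply [L T^-1].
With n = 1: F·v^1 has dimensions [L^2 M T^-3], matching the LHS ✓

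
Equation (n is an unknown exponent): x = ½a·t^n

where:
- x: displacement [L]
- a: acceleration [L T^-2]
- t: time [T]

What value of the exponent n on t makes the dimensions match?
n = 2

x has dimensions [L]; t has dimensions [T].
The rest of the RHS has dimensions [L T^-2], so t^n must supply [T^2].
With n = 2: ½a·t^2 has dimensions [L], matching the LHS ✓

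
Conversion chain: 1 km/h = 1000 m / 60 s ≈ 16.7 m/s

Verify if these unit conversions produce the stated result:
The chain is incorrect (it contains an error).

Incorrect: 1 h = 3600 s, not 60 s (1 km/h ≈ 0.278 m/s)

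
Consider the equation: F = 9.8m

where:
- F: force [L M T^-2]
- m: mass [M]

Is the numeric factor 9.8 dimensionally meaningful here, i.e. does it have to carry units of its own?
Yes

F has dimensions [L M T^-2], while m alone has dimensions [M]. For the equation to balance, the factor 9.8 must carry dimensions [L T^-2] — it is a dimensional constant (a numerical value of a physical quantity with its units suppressed), not a pure number.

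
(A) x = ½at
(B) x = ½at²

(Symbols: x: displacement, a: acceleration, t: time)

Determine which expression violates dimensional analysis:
(A)

(A) x = ½at: LHS [L], RHS [L T^-1] ✗
(B) x = ½at²: LHS [L], RHS [L] ✓

Expression (A) x = ½at is dimensionally incorrect.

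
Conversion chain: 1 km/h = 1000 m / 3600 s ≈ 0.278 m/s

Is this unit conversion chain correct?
The chain is correct (no errors).

Correct: 1 km = 1000 m, 1 h = 3600 s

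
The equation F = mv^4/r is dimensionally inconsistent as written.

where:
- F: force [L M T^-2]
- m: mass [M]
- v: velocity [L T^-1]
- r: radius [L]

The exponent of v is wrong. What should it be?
The exponent of v should be 2: F = mv^2/r

The LHS F has dimensions [L M T^-2]; v has dimensions [L T^-1].
As written, the RHS mv^4/r (exponent 4 on v) has dimensions [L^3 M T^-4], which does not match.
With exponent 2, the RHS mv^2/r has dimensions [L M T^-2], matching the LHS.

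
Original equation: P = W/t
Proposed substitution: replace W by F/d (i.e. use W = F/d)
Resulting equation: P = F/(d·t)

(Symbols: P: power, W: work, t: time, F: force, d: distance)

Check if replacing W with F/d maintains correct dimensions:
No

[W] = [L^2 M T^-2] and [F/d] = [M T^-2]. These differ, so the substitution replaces a quantity by one of different dimensions and the result P = F/(d·t) has LHS [L^2 M T^-3] vs RHS [M T^-3] — inconsistent.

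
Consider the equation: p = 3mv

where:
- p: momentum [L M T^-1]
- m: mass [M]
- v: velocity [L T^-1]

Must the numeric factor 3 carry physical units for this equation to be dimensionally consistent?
No

p has dimensions [L M T^-1] and mv already has dimensions [L M T^-1], so the equation balances without 3 contributing any dimensions. 3 is a pure (dimensionless) number; changing or removing it would not affect dimensional consistency.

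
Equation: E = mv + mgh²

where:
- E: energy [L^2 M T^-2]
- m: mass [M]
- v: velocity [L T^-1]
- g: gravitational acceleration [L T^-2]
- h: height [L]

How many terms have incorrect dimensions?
2

LHS E: [L^2 M T^-2]
- mv: [L M T^-1] ✗
- mgh²: [L^3 M T^-2] ✗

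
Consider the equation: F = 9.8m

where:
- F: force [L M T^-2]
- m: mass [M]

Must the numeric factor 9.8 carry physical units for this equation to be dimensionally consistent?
Yes

F has dimensions [L M T^-2], while m alone has dimensions [M]. For the equation to balance, the factor 9.8 must carry dimensions [L T^-2] — it is a dimensional constant (a numerical value of a physical quantity with its units suppressed), not a pure number.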